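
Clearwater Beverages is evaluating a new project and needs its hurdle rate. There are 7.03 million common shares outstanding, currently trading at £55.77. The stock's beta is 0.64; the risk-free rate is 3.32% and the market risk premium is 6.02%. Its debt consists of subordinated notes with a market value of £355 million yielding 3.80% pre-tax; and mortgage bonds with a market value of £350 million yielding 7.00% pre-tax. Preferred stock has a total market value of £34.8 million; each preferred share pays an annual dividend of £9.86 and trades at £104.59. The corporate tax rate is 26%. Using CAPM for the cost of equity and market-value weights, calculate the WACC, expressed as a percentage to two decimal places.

5.26%

Cost of equity via CAPM: Re = 3.32% + 0.64 × 6.02% = 7.1728%.
Cost of preferred: Rp = 9.86 / 104.59 = 9.4273%.
Market value of equity E = 55.77 × 7.03m = 392.0631m.
Total capital V = 392.0631 + 34.8 + 355 + 350 = 1131.8631.
Equity: weight = 392.0631/1131.8631 = 0.3464; cost = 7.1728%.
Preferred: weight = 34.8/1131.8631 = 0.0307; cost = 9.4273%.
Subordinated notes: weight = 355/1131.8631 = 0.3136; after-tax cost = 3.8% × (1 − 26%) = 2.8120%.
Mortgage bonds: weight = 350/1131.8631 = 0.3092; after-tax cost = 7% × (1 − 26%) = 5.1800%.
WACC = 0.3464 × 7.1728% + 0.0307 × 9.4273% + 0.3136 × 2.8120% + 0.3092 × 5.1800% = 5.2582%.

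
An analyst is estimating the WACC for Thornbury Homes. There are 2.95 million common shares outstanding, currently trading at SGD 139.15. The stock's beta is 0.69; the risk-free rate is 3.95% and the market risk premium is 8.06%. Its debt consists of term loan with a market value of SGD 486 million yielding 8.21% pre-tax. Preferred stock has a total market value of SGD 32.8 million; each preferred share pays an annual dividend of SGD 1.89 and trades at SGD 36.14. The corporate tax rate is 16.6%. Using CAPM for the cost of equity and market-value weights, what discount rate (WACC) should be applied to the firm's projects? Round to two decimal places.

7.97%

Cost of equity via CAPM: Re = 3.95% + 0.69 × 8.06% = 9.5114%.
Cost of preferred: Rp = 1.89 / 36.14 = 5.2297%.
Market value of equity E = 139.15 × 2.95m = 410.4925m.
Total capital V = 410.4925 + 32.8 + 486 = 929.2925.
Equity: weight = 410.4925/929.2925 = 0.4417; cost = 9.5114%.
Preferred: weight = 32.8/929.2925 = 0.0353; cost = 5.2297%.
Term loan: weight = 486/929.2925 = 0.5230; after-tax cost = 8.21% × (1 − 16.6%) = 6.8471%.
WACC = 0.4417 × 9.5114% + 0.0353 × 5.2297% + 0.5230 × 6.8471% = 7.9669%.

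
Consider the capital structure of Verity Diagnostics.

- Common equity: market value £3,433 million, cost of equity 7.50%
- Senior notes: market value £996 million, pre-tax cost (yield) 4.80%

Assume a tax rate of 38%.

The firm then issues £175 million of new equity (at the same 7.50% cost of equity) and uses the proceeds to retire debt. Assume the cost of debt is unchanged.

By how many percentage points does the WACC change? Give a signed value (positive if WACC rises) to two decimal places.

Current WACC:
Total capital V = 3433 + 996 = 4429.
Equity: weight = 3433/4429 = 0.7751; cost = 7.5%.
Senior notes: weight = 996/4429 = 0.2249; after-tax cost = 4.8% × (1 − 38%) = 2.9760%.
WACC = 0.7751 × 7.5000% + 0.2249 × 2.9760% = 6.4826%.
After the change:
Total capital V = 3608 + 821 = 4429.
Equity: weight = 3608/4429 = 0.8146; cost = 7.5%.
Senior notes: weight = 821/4429 = 0.1854; after-tax cost = 4.8% × (1 − 38%) = 2.9760%.
WACC = 0.8146 × 7.5000% + 0.1854 × 2.9760% = 6.6614%.
Change in WACC = 6.6614% − 6.4826% = 0.1788 pp.

+0.18 pp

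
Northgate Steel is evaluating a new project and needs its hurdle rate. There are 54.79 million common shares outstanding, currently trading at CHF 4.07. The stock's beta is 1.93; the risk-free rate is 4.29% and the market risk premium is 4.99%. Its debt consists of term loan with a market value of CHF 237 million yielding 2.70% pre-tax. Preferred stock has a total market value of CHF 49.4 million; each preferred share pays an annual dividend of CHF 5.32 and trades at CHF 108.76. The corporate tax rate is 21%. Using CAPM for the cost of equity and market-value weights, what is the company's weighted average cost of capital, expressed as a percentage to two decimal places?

Cost of equity via CAPM: Re = 4.29% + 1.93 × 4.99% = 13.9207%.
Cost of preferred: Rp = 5.32 / 108.76 = 4.8915%.
Market value of equity E = 4.07 × 54.79m = 222.9953m.
Total capital V = 222.9953 + 49.4 + 237 = 509.3953.
Equity: weight = 222.9953/509.3953 = 0.4378; cost = 13.9207%.
Preferred: weight = 49.4/509.3953 = 0.0970; cost = 4.8915%.
Term loan: weight = 237/509.3953 = 0.4653; after-tax cost = 2.7% × (1 − 21%) = 2.1330%.
WACC = 0.4378 × 13.9207% + 0.0970 × 4.8915% + 0.4653 × 2.1330% = 7.5608%.

7.56%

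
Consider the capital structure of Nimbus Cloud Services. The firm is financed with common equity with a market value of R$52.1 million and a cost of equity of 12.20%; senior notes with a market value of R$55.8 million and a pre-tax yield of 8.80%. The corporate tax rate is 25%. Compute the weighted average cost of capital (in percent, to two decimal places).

9.30%

Total capital V = 52.1 + 55.8 = 107.9.
Equity: weight = 52.1/107.9 = 0.4829; cost = 12.2%.
Senior notes: weight = 55.8/107.9 = 0.5171; after-tax cost = 8.8% × (1 − 25%) = 6.6000%.
WACC = 0.4829 × 12.2000% + 0.5171 × 6.6000% = 9.3040%.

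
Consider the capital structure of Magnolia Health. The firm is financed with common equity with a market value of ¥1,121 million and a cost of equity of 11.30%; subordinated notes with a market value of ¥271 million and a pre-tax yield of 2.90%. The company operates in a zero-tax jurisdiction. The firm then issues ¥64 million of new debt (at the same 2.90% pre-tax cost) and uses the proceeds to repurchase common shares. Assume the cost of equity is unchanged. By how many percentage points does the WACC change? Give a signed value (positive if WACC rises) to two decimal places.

-0.39 pp

Current WACC:
Total capital V = 1121 + 271 = 1392.
Equity: weight = 1121/1392 = 0.8053; cost = 11.3%.
Subordinated notes: weight = 271/1392 = 0.1947; after-tax cost = 2.9% × (1 − 0%) = 2.9000%.
WACC = 0.8053 × 11.3000% + 0.1947 × 2.9000% = 9.6647%.
After the change:
Total capital V = 1057 + 335 = 1392.
Equity: weight = 1057/1392 = 0.7593; cost = 11.3%.
Subordinated notes: weight = 335/1392 = 0.2407; after-tax cost = 2.9% × (1 − 0%) = 2.9000%.
WACC = 0.7593 × 11.3000% + 0.2407 × 2.9000% = 9.2784%.
Change in WACC = 9.2784% − 9.6647% = -0.3862 pp.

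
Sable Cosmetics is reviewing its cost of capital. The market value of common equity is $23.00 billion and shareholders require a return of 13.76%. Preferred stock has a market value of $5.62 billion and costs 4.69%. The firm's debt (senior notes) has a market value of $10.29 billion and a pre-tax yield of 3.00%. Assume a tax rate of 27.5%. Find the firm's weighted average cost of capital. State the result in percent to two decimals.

9.39%

Total capital V = 23 + 5.62 + 10.29 = 38.91.
Equity: weight = 23/38.91 = 0.5911; cost = 13.76%.
Preferred: weight = 5.62/38.91 = 0.1444; cost = 4.69%.
Senior notes: weight = 10.29/38.91 = 0.2645; after-tax cost = 3% × (1 − 27.5%) = 2.1750%.
WACC = 0.5911 × 13.7600% + 0.1444 × 4.6900% + 0.2645 × 2.1750% = 9.3862%.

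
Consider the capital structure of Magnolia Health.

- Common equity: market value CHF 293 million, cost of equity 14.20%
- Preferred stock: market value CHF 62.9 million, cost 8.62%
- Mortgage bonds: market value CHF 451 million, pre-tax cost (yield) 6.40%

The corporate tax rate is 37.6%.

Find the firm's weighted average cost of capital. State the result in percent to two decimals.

8.06%

Total capital V = 293 + 62.9 + 451 = 806.9.
Equity: weight = 293/806.9 = 0.3631; cost = 14.2%.
Preferred: weight = 62.9/806.9 = 0.0780; cost = 8.62%.
Mortgage bonds: weight = 451/806.9 = 0.5589; after-tax cost = 6.4% × (1 − 37.6%) = 3.9936%.
WACC = 0.3631 × 14.2000% + 0.0780 × 8.6200% + 0.5589 × 3.9936% = 8.0604%.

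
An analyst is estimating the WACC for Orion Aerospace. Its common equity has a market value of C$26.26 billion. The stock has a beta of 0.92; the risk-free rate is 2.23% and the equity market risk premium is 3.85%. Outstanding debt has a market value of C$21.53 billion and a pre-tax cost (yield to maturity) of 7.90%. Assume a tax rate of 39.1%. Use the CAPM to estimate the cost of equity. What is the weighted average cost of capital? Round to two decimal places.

5.34%

Cost of equity via CAPM: Re = 2.23% + 0.92 × 3.85% = 5.7720%.
Total capital V = 26.26 + 21.53 = 47.79.
Equity: weight = 26.26/47.79 = 0.5495; cost = 5.772%.
Debt: weight = 21.53/47.79 = 0.4505; after-tax cost = 7.9% × (1 − 39.1%) = 4.8111%.
WACC = 0.5495 × 5.7720% + 0.4505 × 4.8111% = 5.3391%.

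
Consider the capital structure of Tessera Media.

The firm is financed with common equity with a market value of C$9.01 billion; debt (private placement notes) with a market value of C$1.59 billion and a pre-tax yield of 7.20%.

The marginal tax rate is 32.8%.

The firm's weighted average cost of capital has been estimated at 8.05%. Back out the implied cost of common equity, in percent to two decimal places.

Total capital V = 9.01 + 1.59 = 10.6.
Equity weight = 9.01/10.6 = 0.8500.
Private placement notes weight = 1.59/10.6 = 0.1500.
Debt contribution = 0.1500 × 7.2% × (1 − 32.8%) = 0.7258%.
Required equity contribution = 8.05% − 0.7258% = 7.3242%.
Re = 7.3242% / 0.8500 = 8.6168%.

8.62%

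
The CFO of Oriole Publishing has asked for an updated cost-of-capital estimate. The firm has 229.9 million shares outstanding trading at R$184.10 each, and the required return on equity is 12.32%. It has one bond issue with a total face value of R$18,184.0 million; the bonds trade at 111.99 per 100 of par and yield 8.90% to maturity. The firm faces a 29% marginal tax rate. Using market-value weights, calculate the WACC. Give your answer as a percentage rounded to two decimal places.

10.37%

Market value of equity E = 184.1 × 229.9m = 42324.59m. Market value of debt D = 18184m × 111.99/100 = 20364.2616m.
Total capital V = 42324.59 + 20364.2616 = 62688.8516.
Equity: weight = 42324.59/62688.8516 = 0.6752; cost = 12.32%.
Bonds outstanding: weight = 20364.2616/62688.8516 = 0.3248; after-tax cost = 8.9% × (1 − 29%) = 6.3190%.
WACC = 0.6752 × 12.3200% + 0.3248 × 6.3190% = 10.3706%.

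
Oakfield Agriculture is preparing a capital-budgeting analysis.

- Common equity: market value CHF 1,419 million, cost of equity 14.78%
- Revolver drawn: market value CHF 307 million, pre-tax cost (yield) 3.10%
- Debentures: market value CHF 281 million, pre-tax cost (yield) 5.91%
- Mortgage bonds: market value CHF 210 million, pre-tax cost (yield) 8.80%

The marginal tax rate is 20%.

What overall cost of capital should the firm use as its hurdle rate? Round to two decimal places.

11.07%

Total capital V = 1419 + 307 + 281 + 210 = 2217.
Equity: weight = 1419/2217 = 0.6401; cost = 14.78%.
Revolver drawn: weight = 307/2217 = 0.1385; after-tax cost = 3.1% × (1 − 20%) = 2.4800%.
Debentures: weight = 281/2217 = 0.1267; after-tax cost = 5.91% × (1 − 20%) = 4.7280%.
Mortgage bonds: weight = 210/2217 = 0.0947; after-tax cost = 8.8% × (1 − 20%) = 7.0400%.
WACC = 0.6401 × 14.7800% + 0.1385 × 2.4800% + 0.1267 × 4.7280% + 0.0947 × 7.0400% = 11.0695%.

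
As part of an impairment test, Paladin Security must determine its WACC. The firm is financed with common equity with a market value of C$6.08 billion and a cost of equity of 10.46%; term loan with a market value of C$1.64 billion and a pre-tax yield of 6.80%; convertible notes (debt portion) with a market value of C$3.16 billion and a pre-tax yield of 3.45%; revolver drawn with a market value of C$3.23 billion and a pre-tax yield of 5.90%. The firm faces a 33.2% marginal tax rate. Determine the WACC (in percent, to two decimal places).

6.45%

Total capital V = 6.08 + 1.64 + 3.16 + 3.23 = 14.11.
Equity: weight = 6.08/14.11 = 0.4309; cost = 10.46%.
Term loan: weight = 1.64/14.11 = 0.1162; after-tax cost = 6.8% × (1 − 33.2%) = 4.5424%.
Convertible notes (debt portion): weight = 3.16/14.11 = 0.2240; after-tax cost = 3.45% × (1 − 33.2%) = 2.3046%.
Revolver drawn: weight = 3.23/14.11 = 0.2289; after-tax cost = 5.9% × (1 − 33.2%) = 3.9412%.
WACC = 0.4309 × 10.4600% + 0.1162 × 4.5424% + 0.2240 × 2.3046% + 0.2289 × 3.9412% = 6.4535%.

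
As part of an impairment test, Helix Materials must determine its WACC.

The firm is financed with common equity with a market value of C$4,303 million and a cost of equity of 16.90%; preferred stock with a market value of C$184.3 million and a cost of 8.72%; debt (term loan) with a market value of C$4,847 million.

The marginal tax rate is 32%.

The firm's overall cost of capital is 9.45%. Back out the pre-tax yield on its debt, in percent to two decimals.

4.21%

Total capital V = 4303 + 184.3 + 4847 = 9334.3.
Equity weight = 4303/9334.3 = 0.4610.
Preferred weight = 184.3/9334.3 = 0.0197.
Term loan weight = 4847/9334.3 = 0.5193.
Equity contribution = 0.4610 × 16.9% = 7.7907%.
Preferred contribution = 0.0197 × 8.72% = 0.1722%.
Remaining for debt = 9.45% − 7.9629% = 1.4871%.
Rd × (1 − 32%) × 0.5193 = 1.4871%  ⇒  Rd = 4.2116%.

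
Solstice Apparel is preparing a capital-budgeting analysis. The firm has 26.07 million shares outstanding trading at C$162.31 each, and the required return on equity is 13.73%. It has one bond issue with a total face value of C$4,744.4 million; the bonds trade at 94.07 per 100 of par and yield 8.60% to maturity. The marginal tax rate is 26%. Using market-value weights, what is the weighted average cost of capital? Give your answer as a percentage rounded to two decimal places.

9.95%

Market value of equity E = 162.31 × 26.07m = 4231.4217m. Market value of debt D = 4744.4m × 94.07/100 = 4463.05708m.
Total capital V = 4231.4217 + 4463.05708 = 8694.47878.
Equity: weight = 4231.4217/8694.47878 = 0.4867; cost = 13.73%.
Bonds outstanding: weight = 4463.05708/8694.47878 = 0.5133; after-tax cost = 8.6% × (1 − 26%) = 6.3640%.
WACC = 0.4867 × 13.7300% + 0.5133 × 6.3640% = 9.9489%.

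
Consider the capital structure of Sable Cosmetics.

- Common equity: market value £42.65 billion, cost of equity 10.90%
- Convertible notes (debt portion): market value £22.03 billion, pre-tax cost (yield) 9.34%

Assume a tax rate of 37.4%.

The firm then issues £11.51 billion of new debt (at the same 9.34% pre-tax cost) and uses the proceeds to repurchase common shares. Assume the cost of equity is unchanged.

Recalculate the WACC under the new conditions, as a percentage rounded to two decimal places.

8.28%

After the change:
Total capital V = 31.14 + 33.54 = 64.68.
Equity: weight = 31.14/64.68 = 0.4814; cost = 10.9%.
Convertible notes (debt portion): weight = 33.54/64.68 = 0.5186; after-tax cost = 9.34% × (1 − 37.4%) = 5.8468%.
WACC = 0.4814 × 10.9000% + 0.5186 × 5.8468% = 8.2797%.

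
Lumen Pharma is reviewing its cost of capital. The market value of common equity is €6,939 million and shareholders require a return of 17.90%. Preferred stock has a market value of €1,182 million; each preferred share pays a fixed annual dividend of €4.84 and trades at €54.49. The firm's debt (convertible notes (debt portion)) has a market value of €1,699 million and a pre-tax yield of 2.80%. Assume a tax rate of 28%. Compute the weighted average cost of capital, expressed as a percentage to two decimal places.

Cost of preferred: Rp = 4.84 / 54.49 = 8.8824%.
Total capital V = 6939 + 1182 + 1699 = 9820.
Equity: weight = 6939/9820 = 0.7066; cost = 17.9%.
Preferred: weight = 1182/9820 = 0.1204; cost = 8.8824%.
Convertible notes (debt portion): weight = 1699/9820 = 0.1730; after-tax cost = 2.8% × (1 − 28%) = 2.0160%.
WACC = 0.7066 × 17.9000% + 0.1204 × 8.8824% + 0.1730 × 2.0160% = 14.0664%.

14.07%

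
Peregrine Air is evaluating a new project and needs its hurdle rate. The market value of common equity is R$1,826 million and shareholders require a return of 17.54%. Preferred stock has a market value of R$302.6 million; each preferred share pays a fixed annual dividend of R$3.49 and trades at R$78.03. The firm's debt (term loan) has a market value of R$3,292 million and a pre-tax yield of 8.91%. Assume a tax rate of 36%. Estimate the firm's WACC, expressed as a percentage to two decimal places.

9.62%

Cost of preferred: Rp = 3.49 / 78.03 = 4.4726%.
Total capital V = 1826 + 302.6 + 3292 = 5420.6.
Equity: weight = 1826/5420.6 = 0.3369; cost = 17.54%.
Preferred: weight = 302.6/5420.6 = 0.0558; cost = 4.4726%.
Term loan: weight = 3292/5420.6 = 0.6073; after-tax cost = 8.91% × (1 − 36%) = 5.7024%.
WACC = 0.3369 × 17.5400% + 0.0558 × 4.4726% + 0.6073 × 5.7024% = 9.6214%.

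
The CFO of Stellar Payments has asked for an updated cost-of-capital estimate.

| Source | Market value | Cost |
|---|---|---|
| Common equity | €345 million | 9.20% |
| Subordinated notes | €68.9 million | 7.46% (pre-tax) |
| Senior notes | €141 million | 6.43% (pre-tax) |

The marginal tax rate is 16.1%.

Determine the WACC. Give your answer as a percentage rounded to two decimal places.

7.87%

Total capital V = 345 + 68.9 + 141 = 554.9.
Equity: weight = 345/554.9 = 0.6217; cost = 9.2%.
Subordinated notes: weight = 68.9/554.9 = 0.1242; after-tax cost = 7.46% × (1 − 16.1%) = 6.2589%.
Senior notes: weight = 141/554.9 = 0.2541; after-tax cost = 6.43% × (1 − 16.1%) = 5.3948%.
WACC = 0.6217 × 9.2000% + 0.1242 × 6.2589% + 0.2541 × 5.3948% = 7.8679%.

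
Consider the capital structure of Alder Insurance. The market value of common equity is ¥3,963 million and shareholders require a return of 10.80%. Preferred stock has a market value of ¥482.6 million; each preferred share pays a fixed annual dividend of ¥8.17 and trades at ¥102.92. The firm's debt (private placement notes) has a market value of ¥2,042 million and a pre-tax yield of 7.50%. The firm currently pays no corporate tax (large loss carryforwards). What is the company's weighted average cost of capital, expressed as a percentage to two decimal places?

9.55%

Cost of preferred: Rp = 8.17 / 102.92 = 7.9382%.
Total capital V = 3963 + 482.6 + 2042 = 6487.6.
Equity: weight = 3963/6487.6 = 0.6109; cost = 10.8%.
Preferred: weight = 482.6/6487.6 = 0.0744; cost = 7.9382%.
Private placement notes: weight = 2042/6487.6 = 0.3148; after-tax cost = 7.5% × (1 − 0%) = 7.5000%.
WACC = 0.6109 × 10.8000% + 0.0744 × 7.9382% + 0.3148 × 7.5000% = 9.5484%.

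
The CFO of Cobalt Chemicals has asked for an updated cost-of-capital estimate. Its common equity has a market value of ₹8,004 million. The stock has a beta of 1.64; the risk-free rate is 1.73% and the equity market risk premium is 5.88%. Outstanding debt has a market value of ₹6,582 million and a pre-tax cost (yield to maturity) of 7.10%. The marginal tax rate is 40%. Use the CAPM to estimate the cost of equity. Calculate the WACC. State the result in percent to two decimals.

Cost of equity via CAPM: Re = 1.73% + 1.64 × 5.88% = 11.3732%.
Total capital V = 8004 + 6582 = 14586.
Equity: weight = 8004/14586 = 0.5487; cost = 11.3732%.
Debt: weight = 6582/14586 = 0.4513; after-tax cost = 7.1% × (1 − 40%) = 4.2600%.
WACC = 0.5487 × 11.3732% + 0.4513 × 4.2600% = 8.1633%.

8.16%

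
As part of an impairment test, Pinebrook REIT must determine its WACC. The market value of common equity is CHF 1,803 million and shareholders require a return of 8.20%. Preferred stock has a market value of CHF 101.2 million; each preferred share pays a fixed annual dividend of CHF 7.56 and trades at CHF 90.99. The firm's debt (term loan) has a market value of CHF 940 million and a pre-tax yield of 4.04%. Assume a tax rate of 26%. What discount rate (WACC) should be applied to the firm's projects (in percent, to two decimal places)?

Cost of preferred: Rp = 7.56 / 90.99 = 8.3086%.
Total capital V = 1803 + 101.2 + 940 = 2844.2.
Equity: weight = 1803/2844.2 = 0.6339; cost = 8.2%.
Preferred: weight = 101.2/2844.2 = 0.0356; cost = 8.3086%.
Term loan: weight = 940/2844.2 = 0.3305; after-tax cost = 4.04% × (1 − 26%) = 2.9896%.
WACC = 0.6339 × 8.2000% + 0.0356 × 8.3086% + 0.3305 × 2.9896% = 6.4818%.

6.48%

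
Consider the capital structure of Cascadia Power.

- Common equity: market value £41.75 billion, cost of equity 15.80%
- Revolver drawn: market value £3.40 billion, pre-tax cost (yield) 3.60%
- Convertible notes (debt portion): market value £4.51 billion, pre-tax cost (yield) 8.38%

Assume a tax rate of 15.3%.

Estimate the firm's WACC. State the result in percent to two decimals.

Total capital V = 41.75 + 3.4 + 4.51 = 49.66.
Equity: weight = 41.75/49.66 = 0.8407; cost = 15.8%.
Revolver drawn: weight = 3.4/49.66 = 0.0685; after-tax cost = 3.6% × (1 − 15.3%) = 3.0492%.
Convertible notes (debt portion): weight = 4.51/49.66 = 0.0908; after-tax cost = 8.38% × (1 − 15.3%) = 7.0979%.
WACC = 0.8407 × 15.8000% + 0.0685 × 3.0492% + 0.0908 × 7.0979% = 14.1367%.

14.14%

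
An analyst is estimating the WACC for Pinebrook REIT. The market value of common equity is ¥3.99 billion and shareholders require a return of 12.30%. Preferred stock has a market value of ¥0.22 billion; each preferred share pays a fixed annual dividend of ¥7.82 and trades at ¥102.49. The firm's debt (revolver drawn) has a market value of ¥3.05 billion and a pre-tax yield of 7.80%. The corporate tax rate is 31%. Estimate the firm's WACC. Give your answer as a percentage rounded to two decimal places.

Cost of preferred: Rp = 7.82 / 102.49 = 7.6300%.
Total capital V = 3.99 + 0.22 + 3.05 = 7.26.
Equity: weight = 3.99/7.26 = 0.5496; cost = 12.3%.
Preferred: weight = 0.22/7.26 = 0.0303; cost = 7.63%.
Revolver drawn: weight = 3.05/7.26 = 0.4201; after-tax cost = 7.8% × (1 − 31%) = 5.3820%.
WACC = 0.5496 × 12.3000% + 0.0303 × 7.6300% + 0.4201 × 5.3820% = 9.2522%.

9.25%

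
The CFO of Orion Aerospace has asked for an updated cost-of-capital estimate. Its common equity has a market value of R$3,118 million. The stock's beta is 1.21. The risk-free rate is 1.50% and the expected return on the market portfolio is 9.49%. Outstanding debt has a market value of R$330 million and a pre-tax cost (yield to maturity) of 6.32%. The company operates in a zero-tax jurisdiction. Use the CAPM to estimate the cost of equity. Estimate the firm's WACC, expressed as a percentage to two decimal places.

10.70%

Market risk premium = 9.49% − 1.5% = 7.99%.
Cost of equity via CAPM: Re = 1.5% + 1.21 × 7.99% = 11.1679%.
Total capital V = 3118 + 330 = 3448.
Equity: weight = 3118/3448 = 0.9043; cost = 11.1679%.
Debt: weight = 330/3448 = 0.0957; after-tax cost = 6.32% × (1 − 0%) = 6.3200%.
WACC = 0.9043 × 11.1679% + 0.0957 × 6.3200% = 10.7039%.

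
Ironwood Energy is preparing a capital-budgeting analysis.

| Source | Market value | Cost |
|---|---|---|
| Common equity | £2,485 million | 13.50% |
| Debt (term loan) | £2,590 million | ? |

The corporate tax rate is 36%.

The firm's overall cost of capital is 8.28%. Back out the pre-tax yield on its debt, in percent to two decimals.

Total capital V = 2485 + 2590 = 5075.
Equity weight = 2485/5075 = 0.4897.
Term loan weight = 2590/5075 = 0.5103.
Equity contribution = 0.4897 × 13.5% = 6.6103%.
Remaining for debt = 8.28% − 6.6103% = 1.6697%.
Rd × (1 − 36%) × 0.5103 = 1.6697%  ⇒  Rd = 5.1119%.

5.11%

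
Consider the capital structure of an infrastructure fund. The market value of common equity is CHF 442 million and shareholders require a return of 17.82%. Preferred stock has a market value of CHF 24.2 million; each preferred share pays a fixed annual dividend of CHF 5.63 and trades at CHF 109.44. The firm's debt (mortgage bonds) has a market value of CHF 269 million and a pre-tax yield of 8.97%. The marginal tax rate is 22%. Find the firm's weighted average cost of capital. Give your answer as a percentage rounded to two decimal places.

Cost of preferred: Rp = 5.63 / 109.44 = 5.1444%.
Total capital V = 442 + 24.2 + 269 = 735.2.
Equity: weight = 442/735.2 = 0.6012; cost = 17.82%.
Preferred: weight = 24.2/735.2 = 0.0329; cost = 5.1444%.
Mortgage bonds: weight = 269/735.2 = 0.3659; after-tax cost = 8.97% × (1 − 22%) = 6.9966%.
WACC = 0.6012 × 17.8200% + 0.0329 × 5.1444% + 0.3659 × 6.9966% = 13.4426%.

13.44%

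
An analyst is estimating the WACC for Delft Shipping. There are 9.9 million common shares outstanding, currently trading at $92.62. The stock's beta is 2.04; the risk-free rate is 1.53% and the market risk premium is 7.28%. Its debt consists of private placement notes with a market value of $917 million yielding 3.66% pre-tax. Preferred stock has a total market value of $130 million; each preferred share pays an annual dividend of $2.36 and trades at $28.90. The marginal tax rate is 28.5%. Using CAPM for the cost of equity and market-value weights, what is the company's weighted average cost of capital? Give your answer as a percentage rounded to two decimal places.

Cost of equity via CAPM: Re = 1.53% + 2.04 × 7.28% = 16.3812%.
Cost of preferred: Rp = 2.36 / 28.9 = 8.1661%.
Market value of equity E = 92.62 × 9.9m = 916.938m.
Total capital V = 916.938 + 130 + 917 = 1963.938.
Equity: weight = 916.938/1963.938 = 0.4669; cost = 16.3812%.
Preferred: weight = 130/1963.938 = 0.0662; cost = 8.1661%.
Private placement notes: weight = 917/1963.938 = 0.4669; after-tax cost = 3.66% × (1 − 28.5%) = 2.6169%.
WACC = 0.4669 × 16.3812% + 0.0662 × 8.1661% + 0.4669 × 2.6169% = 9.4106%.

9.41%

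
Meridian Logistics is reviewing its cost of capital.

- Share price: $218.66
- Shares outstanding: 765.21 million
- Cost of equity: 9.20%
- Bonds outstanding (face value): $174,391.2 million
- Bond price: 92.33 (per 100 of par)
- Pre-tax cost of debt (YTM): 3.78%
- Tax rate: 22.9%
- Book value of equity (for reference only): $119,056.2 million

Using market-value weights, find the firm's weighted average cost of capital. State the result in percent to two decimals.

Market value of equity E = 218.66 × 765.21m = 167320.8186m. Market value of debt D = 174391.2m × 92.33/100 = 161015.39496m.
Total capital V = 167320.8186 + 161015.39496 = 328336.21356.
Equity: weight = 167320.8186/328336.21356 = 0.5096; cost = 9.2%.
Bonds outstanding: weight = 161015.39496/328336.21356 = 0.4904; after-tax cost = 3.78% × (1 − 22.9%) = 2.9144%.
WACC = 0.5096 × 9.2000% + 0.4904 × 2.9144% = 6.1175%.

6.12%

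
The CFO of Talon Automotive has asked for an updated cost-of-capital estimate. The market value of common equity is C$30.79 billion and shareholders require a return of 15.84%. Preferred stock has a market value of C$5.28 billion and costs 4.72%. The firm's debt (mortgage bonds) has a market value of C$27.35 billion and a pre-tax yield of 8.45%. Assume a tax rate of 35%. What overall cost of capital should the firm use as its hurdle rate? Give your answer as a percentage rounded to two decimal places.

10.45%

Total capital V = 30.79 + 5.28 + 27.35 = 63.42.
Equity: weight = 30.79/63.42 = 0.4855; cost = 15.84%.
Preferred: weight = 5.28/63.42 = 0.0833; cost = 4.72%.
Mortgage bonds: weight = 27.35/63.42 = 0.4313; after-tax cost = 8.45% × (1 − 35%) = 5.4925%.
WACC = 0.4855 × 15.8400% + 0.0833 × 4.7200% + 0.4313 × 5.4925% = 10.4518%.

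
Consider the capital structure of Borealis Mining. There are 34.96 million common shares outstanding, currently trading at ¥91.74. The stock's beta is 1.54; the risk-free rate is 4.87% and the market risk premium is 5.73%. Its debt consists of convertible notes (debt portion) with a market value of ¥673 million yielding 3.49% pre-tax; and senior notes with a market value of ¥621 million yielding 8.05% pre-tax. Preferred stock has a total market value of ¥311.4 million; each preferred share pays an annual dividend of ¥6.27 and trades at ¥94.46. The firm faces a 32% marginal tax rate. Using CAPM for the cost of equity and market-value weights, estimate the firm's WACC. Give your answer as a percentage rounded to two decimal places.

10.59%

Cost of equity via CAPM: Re = 4.87% + 1.54 × 5.73% = 13.6942%.
Cost of preferred: Rp = 6.27 / 94.46 = 6.6377%.
Market value of equity E = 91.74 × 34.96m = 3207.2304m.
Total capital V = 3207.2304 + 311.4 + 673 + 621 = 4812.6304.
Equity: weight = 3207.2304/4812.6304 = 0.6664; cost = 13.6942%.
Preferred: weight = 311.4/4812.6304 = 0.0647; cost = 6.6377%.
Convertible notes (debt portion): weight = 673/4812.6304 = 0.1398; after-tax cost = 3.49% × (1 − 32%) = 2.3732%.
Senior notes: weight = 621/4812.6304 = 0.1290; after-tax cost = 8.05% × (1 − 32%) = 5.4740%.
WACC = 0.6664 × 13.6942% + 0.0647 × 6.6377% + 0.1398 × 2.3732% + 0.1290 × 5.4740% = 10.5938%.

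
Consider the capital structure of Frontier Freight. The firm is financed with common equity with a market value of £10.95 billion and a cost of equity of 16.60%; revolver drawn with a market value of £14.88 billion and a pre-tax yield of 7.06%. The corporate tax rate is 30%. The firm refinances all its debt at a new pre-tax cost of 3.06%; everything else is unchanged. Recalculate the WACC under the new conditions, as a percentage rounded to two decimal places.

8.27%

After the change:
Total capital V = 10.95 + 14.88 = 25.83.
Equity: weight = 10.95/25.83 = 0.4239; cost = 16.6%.
Revolver drawn: weight = 14.88/25.83 = 0.5761; after-tax cost = 3.06% × (1 − 30%) = 2.1420%.
WACC = 0.4239 × 16.6000% + 0.5761 × 2.1420% = 8.2711%.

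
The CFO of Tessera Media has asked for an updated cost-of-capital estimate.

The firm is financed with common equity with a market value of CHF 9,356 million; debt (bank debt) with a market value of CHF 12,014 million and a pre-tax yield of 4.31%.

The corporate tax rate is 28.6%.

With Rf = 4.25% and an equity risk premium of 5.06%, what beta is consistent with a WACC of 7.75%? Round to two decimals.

1.88

Total capital V = 9356 + 12014 = 21370.
Equity weight = 9356/21370 = 0.4378.
Bank debt weight = 12014/21370 = 0.5622.
Debt contribution = 0.5622 × 4.31% × (1 − 28.6%) = 1.7300%.
Required equity contribution = 7.75% − 1.7300% = 6.0200%  ⇒  Re = 13.7501%.
CAPM: 13.7501% = 4.25% + β × 5.06%  ⇒  β = 1.8775.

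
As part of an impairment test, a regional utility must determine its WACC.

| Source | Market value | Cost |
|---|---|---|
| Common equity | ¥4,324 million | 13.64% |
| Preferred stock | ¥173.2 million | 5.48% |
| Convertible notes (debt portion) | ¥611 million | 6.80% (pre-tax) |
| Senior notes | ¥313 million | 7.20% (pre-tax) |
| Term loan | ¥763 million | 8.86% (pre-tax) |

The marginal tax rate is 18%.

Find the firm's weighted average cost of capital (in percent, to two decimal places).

11.44%

Total capital V = 4324 + 173.2 + 611 + 313 + 763 = 6184.2.
Equity: weight = 4324/6184.2 = 0.6992; cost = 13.64%.
Preferred: weight = 173.2/6184.2 = 0.0280; cost = 5.48%.
Convertible notes (debt portion): weight = 611/6184.2 = 0.0988; after-tax cost = 6.8% × (1 − 18%) = 5.5760%.
Senior notes: weight = 313/6184.2 = 0.0506; after-tax cost = 7.2% × (1 − 18%) = 5.9040%.
Term loan: weight = 763/6184.2 = 0.1234; after-tax cost = 8.86% × (1 − 18%) = 7.2652%.
WACC = 0.6992 × 13.6400% + 0.0280 × 5.4800% + 0.0988 × 5.5760% + 0.0506 × 5.9040% + 0.1234 × 7.2652% = 11.4367%.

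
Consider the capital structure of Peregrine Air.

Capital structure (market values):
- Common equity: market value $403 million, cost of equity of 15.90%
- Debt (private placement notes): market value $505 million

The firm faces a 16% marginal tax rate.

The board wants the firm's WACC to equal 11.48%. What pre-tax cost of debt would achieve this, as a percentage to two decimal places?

9.47%

Total capital V = 403 + 505 = 908.
Equity weight = 403/908 = 0.4438.
Private placement notes weight = 505/908 = 0.5562.
Equity contribution = 0.4438 × 15.9% = 7.0569%.
Remaining for debt = 11.48% − 7.0569% = 4.4231%.
Rd × (1 − 16%) × 0.5562 = 4.4231%  ⇒  Rd = 9.4676%.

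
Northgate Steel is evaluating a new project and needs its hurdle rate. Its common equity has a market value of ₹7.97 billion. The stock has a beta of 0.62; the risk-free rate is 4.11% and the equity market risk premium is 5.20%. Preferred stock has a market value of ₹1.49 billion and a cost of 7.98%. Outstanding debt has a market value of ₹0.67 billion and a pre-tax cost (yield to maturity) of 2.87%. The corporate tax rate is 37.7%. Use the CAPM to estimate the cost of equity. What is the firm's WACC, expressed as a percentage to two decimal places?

7.06%

Cost of equity via CAPM: Re = 4.11% + 0.62 × 5.2% = 7.3340%.
Total capital V = 7.97 + 1.49 + 0.67 = 10.13.
Equity: weight = 7.97/10.13 = 0.7868; cost = 7.334%.
Preferred: weight = 1.49/10.13 = 0.1471; cost = 7.98%.
Debt: weight = 0.67/10.13 = 0.0661; after-tax cost = 2.87% × (1 − 37.7%) = 1.7880%.
WACC = 0.7868 × 7.3340% + 0.1471 × 7.9800% + 0.0661 × 1.7880% = 7.0622%.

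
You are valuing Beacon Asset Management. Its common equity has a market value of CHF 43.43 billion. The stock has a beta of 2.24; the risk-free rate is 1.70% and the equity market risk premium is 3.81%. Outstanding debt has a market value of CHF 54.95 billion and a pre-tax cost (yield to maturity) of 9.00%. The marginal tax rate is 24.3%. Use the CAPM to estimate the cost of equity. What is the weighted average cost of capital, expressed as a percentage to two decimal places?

8.32%

Cost of equity via CAPM: Re = 1.7% + 2.24 × 3.81% = 10.2344%.
Total capital V = 43.43 + 54.95 = 98.38.
Equity: weight = 43.43/98.38 = 0.4415; cost = 10.2344%.
Debt: weight = 54.95/98.38 = 0.5585; after-tax cost = 9% × (1 − 24.3%) = 6.8130%.
WACC = 0.4415 × 10.2344% + 0.5585 × 6.8130% = 8.3234%.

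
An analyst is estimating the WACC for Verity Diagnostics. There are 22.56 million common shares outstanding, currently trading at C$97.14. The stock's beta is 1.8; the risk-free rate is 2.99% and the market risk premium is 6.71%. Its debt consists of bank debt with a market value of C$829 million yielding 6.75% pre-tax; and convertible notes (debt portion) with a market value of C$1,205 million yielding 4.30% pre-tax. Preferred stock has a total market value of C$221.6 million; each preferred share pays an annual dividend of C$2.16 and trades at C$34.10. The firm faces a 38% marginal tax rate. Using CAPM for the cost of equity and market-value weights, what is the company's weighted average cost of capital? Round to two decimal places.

Cost of equity via CAPM: Re = 2.99% + 1.8 × 6.71% = 15.0680%.
Cost of preferred: Rp = 2.16 / 34.1 = 6.3343%.
Market value of equity E = 97.14 × 22.56m = 2191.4784m.
Total capital V = 2191.4784 + 221.6 + 829 + 1205 = 4447.0784.
Equity: weight = 2191.4784/4447.0784 = 0.4928; cost = 15.068%.
Preferred: weight = 221.6/4447.0784 = 0.0498; cost = 6.3343%.
Bank debt: weight = 829/4447.0784 = 0.1864; after-tax cost = 6.75% × (1 − 38%) = 4.1850%.
Convertible notes (debt portion): weight = 1205/4447.0784 = 0.2710; after-tax cost = 4.3% × (1 − 38%) = 2.6660%.
WACC = 0.4928 × 15.0680% + 0.0498 × 6.3343% + 0.1864 × 4.1850% + 0.2710 × 2.6660% = 9.2435%.

9.24%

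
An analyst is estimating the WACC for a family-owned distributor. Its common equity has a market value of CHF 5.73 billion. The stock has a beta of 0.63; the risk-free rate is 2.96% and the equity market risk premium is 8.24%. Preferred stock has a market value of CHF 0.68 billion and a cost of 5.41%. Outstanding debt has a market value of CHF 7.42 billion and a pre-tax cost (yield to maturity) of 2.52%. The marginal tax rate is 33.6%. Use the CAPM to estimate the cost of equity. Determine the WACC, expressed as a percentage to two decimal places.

4.54%

Cost of equity via CAPM: Re = 2.96% + 0.63 × 8.24% = 8.1512%.
Total capital V = 5.73 + 0.68 + 7.42 = 13.83.
Equity: weight = 5.73/13.83 = 0.4143; cost = 8.1512%.
Preferred: weight = 0.68/13.83 = 0.0492; cost = 5.41%.
Debt: weight = 7.42/13.83 = 0.5365; after-tax cost = 2.52% × (1 − 33.6%) = 1.6733%.
WACC = 0.4143 × 8.1512% + 0.0492 × 5.4100% + 0.5365 × 1.6733% = 4.5409%.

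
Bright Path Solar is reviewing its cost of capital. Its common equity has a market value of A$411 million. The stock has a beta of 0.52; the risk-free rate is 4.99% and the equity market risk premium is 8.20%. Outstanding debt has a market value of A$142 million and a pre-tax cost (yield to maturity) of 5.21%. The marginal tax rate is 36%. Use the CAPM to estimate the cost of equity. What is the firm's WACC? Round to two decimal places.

Cost of equity via CAPM: Re = 4.99% + 0.52 × 8.2% = 9.2540%.
Total capital V = 411 + 142 = 553.
Equity: weight = 411/553 = 0.7432; cost = 9.254%.
Debt: weight = 142/553 = 0.2568; after-tax cost = 5.21% × (1 − 36%) = 3.3344%.
WACC = 0.7432 × 9.2540% + 0.2568 × 3.3344% = 7.7340%.

7.73%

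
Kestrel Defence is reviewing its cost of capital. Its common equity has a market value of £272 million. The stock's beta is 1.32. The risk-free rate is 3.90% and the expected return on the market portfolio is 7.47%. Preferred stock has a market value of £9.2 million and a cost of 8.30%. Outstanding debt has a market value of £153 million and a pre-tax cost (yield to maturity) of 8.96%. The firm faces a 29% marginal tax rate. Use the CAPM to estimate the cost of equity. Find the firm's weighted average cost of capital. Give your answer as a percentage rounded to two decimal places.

Market risk premium = 7.47% − 3.9% = 3.57%.
Cost of equity via CAPM: Re = 3.9% + 1.32 × 3.57% = 8.6124%.
Total capital V = 272 + 9.2 + 153 = 434.2.
Equity: weight = 272/434.2 = 0.6264; cost = 8.6124%.
Preferred: weight = 9.2/434.2 = 0.0212; cost = 8.3%.
Debt: weight = 153/434.2 = 0.3524; after-tax cost = 8.96% × (1 − 29%) = 6.3616%.
WACC = 0.6264 × 8.6124% + 0.0212 × 8.3000% + 0.3524 × 6.3616% = 7.8127%.

7.81%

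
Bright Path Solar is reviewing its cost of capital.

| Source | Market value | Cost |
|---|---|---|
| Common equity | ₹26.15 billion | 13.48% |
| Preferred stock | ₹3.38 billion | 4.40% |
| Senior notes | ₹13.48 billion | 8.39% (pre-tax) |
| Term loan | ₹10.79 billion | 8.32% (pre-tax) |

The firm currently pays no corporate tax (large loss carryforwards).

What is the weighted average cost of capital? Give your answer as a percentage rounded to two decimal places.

Total capital V = 26.15 + 3.38 + 13.48 + 10.79 = 53.8.
Equity: weight = 26.15/53.8 = 0.4861; cost = 13.48%.
Preferred: weight = 3.38/53.8 = 0.0628; cost = 4.4%.
Senior notes: weight = 13.48/53.8 = 0.2506; after-tax cost = 8.39% × (1 − 0%) = 8.3900%.
Term loan: weight = 10.79/53.8 = 0.2006; after-tax cost = 8.32% × (1 − 0%) = 8.3200%.
WACC = 0.4861 × 13.4800% + 0.0628 × 4.4000% + 0.2506 × 8.3900% + 0.2006 × 8.3200% = 10.5993%.

10.60%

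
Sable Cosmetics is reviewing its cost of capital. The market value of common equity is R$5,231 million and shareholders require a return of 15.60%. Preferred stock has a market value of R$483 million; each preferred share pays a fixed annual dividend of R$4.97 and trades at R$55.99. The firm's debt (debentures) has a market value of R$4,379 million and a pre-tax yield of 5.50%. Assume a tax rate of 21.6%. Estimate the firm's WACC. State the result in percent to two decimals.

Cost of preferred: Rp = 4.97 / 55.99 = 8.8766%.
Total capital V = 5231 + 483 + 4379 = 10093.
Equity: weight = 5231/10093 = 0.5183; cost = 15.6%.
Preferred: weight = 483/10093 = 0.0479; cost = 8.8766%.
Debentures: weight = 4379/10093 = 0.4339; after-tax cost = 5.5% × (1 − 21.6%) = 4.3120%.
WACC = 0.5183 × 15.6000% + 0.0479 × 8.8766% + 0.4339 × 4.3120% = 10.3808%.

10.38%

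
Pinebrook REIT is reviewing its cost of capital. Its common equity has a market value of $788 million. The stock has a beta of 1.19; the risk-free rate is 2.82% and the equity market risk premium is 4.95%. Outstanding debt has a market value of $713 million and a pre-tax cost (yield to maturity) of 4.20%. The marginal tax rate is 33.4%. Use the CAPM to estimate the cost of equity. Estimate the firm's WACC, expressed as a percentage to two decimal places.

5.90%

Cost of equity via CAPM: Re = 2.82% + 1.19 × 4.95% = 8.7105%.
Total capital V = 788 + 713 = 1501.
Equity: weight = 788/1501 = 0.5250; cost = 8.7105%.
Debt: weight = 713/1501 = 0.4750; after-tax cost = 4.2% × (1 − 33.4%) = 2.7972%.
WACC = 0.5250 × 8.7105% + 0.4750 × 2.7972% = 5.9016%.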